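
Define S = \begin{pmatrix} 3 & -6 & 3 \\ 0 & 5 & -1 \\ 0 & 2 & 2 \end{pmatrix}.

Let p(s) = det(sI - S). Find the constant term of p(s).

p(s) = s^3 - 10s^2 + 33s - 36.
The constant term is -36.

-36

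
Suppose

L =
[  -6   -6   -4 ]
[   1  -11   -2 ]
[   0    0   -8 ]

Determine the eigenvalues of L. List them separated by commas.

-9, -8, -8

Compute the characteristic polynomial p(λ) = det(λI - L).
Expanding the 3×3 determinant: p(λ) = λ^3 + 25λ^2 + 208λ + 576.
Try λ = -9: p(-9) = 0, so -9 is a root.
Factor out (λ + 9): p(λ) = (λ + 9)·(λ^2 + 16λ + 64).
The quadratic factor is (λ + 8)^2.
Eigenvalues: -9, -8, -8.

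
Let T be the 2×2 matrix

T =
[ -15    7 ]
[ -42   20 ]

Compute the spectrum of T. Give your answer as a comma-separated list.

det(T - μI) = (-15 - μ)(20 - μ) - (7)·(-42) = μ^2 - 5μ - 6.
This factors as (μ + 1)·(μ - 6) = 0.
Eigenvalues: -1, 6.

-1, 6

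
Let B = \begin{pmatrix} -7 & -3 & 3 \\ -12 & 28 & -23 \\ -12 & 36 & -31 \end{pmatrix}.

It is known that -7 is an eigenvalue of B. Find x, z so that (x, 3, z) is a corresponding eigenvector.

We need (B + 7I)v = 0.
B + 7I = [[0, -3, 3], [-12, 35, -23], [-12, 36, -24]].
Row 1: (0)·x + (-3)·3 + (3)·z = 0
Row 2: (-12)·x + (35)·3 + (-23)·z = 0
Row 3: (-12)·x + (36)·3 + (-24)·z = 0
Solving gives x = 3, z = 3.
Check: B·(3, 3, 3) = (-21, -21, -21) = -7·(3, 3, 3).

3, 3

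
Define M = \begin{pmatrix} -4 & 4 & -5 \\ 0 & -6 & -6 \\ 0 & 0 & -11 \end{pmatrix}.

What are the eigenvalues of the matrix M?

-11, -6, -4

M is upper triangular, so its eigenvalues are the diagonal entries.
Diagonal: -4, -6, -11.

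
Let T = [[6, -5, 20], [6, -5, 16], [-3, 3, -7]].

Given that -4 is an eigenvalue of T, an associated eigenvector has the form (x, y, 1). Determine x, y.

-3, -2

We need (T + 4I)v = 0.
T + 4I = [[10, -5, 20], [6, -1, 16], [-3, 3, -3]].
Row 1: (10)·x + (-5)·y + (20)·1 = 0
Row 2: (6)·x + (-1)·y + (16)·1 = 0
Row 3: (-3)·x + (3)·y + (-3)·1 = 0
Solving gives x = -3, y = -2.
Check: T·(-3, -2, 1) = (12, 8, -4) = -4·(-3, -2, 1).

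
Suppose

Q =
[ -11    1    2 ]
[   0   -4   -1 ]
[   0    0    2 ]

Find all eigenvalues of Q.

Q is upper triangular, so its eigenvalues are the diagonal entries.
Diagonal: -11, -4, 2.

-11, -4, 2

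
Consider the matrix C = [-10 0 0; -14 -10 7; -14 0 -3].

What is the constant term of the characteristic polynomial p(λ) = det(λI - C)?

300

p(0) = det(0·I − C) = det(−C) = (−1)^3·det(C).
det(C) = -300, so p(0) = 300.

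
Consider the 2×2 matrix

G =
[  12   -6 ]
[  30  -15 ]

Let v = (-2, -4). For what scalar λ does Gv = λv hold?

0

Compute Gv: G·(-2, -4) = (0, 0).
Since Gv = λv, compare component 1: 0 = λ·-2, so λ = 0.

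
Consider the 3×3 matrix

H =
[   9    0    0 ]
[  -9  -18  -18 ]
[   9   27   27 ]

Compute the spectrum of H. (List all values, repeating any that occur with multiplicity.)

The characteristic polynomial is p(lambda) = det(lambda·I - H).
Cofactor expansion gives p(lambda) = lambda^3 - 18·lambda^2 + 81·lambda.
Rational-root test: lambda = 0 gives p(0) = 0.
Factor out lambda: p(lambda) = lambda·(lambda^2 - 18·lambda + 81).
The quadratic factor is (lambda - 9)^2.
Eigenvalues: 0, 9, 9.

0, 9, 9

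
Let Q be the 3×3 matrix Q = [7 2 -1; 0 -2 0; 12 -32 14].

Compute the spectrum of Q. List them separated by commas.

-2, 10, 11

Set up det(μI - Q) = 0.
Expanding the 3×3 determinant: p(μ) = μ^3 - 19μ^2 + 68μ + 220.
Since p(10) = 0, μ = 10 is a root.
Factor out (μ - 10): p(μ) = (μ - 10)·(μ^2 - 9μ - 22).
The quadratic factors as (μ + 2)·(μ - 11).
Eigenvalues: -2, 10, 11.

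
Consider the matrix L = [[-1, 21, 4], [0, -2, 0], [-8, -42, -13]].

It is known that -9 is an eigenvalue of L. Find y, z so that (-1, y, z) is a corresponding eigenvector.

0, 2

We need (L + 9I)v = 0.
L + 9I = [[8, 21, 4], [0, 7, 0], [-8, -42, -4]].
Row 1: (8)·-1 + (21)·y + (4)·z = 0
Row 2: (0)·-1 + (7)·y + (0)·z = 0
Row 3: (-8)·-1 + (-42)·y + (-4)·z = 0
Solving gives y = 0, z = 2.
Check: L·(-1, 0, 2) = (9, 0, -18) = -9·(-1, 0, 2).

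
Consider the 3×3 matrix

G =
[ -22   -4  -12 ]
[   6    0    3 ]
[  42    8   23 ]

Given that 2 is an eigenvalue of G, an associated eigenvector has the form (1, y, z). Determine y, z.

0, -2

We need (G - 2I)v = 0.
G - 2I = [[-24, -4, -12], [6, -2, 3], [42, 8, 21]].
Row 1: (-24)·1 + (-4)·y + (-12)·z = 0
Row 2: (6)·1 + (-2)·y + (3)·z = 0
Row 3: (42)·1 + (8)·y + (21)·z = 0
Solving gives y = 0, z = -2.
Check: G·(1, 0, -2) = (2, 0, -4) = 2·(1, 0, -2).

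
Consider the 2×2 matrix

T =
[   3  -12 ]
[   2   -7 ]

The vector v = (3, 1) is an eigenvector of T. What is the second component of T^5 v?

-1

First find the eigenvalue: Tv = (-3, -1) = -1·(3, 1), so λ = -1.
Then T^5 v = λ^5·v = (-1)^5·(3, 1) = -1·(3, 1) = (-3, -1).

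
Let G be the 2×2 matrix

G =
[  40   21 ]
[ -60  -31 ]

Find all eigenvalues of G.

det(G - μI) = (40 - μ)(-31 - μ) - (21)·(-60) = μ^2 - 9μ + 20.
This factors as (μ - 4)·(μ - 5) = 0.
Eigenvalues: 4, 5.

4, 5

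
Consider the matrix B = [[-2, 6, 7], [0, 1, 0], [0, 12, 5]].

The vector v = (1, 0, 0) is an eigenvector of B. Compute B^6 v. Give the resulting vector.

First find the eigenvalue: Bv = (-2, 0, 0) = -2·(1, 0, 0), so λ = -2.
Then B^6 v = λ^6·v = (-2)^6·(1, 0, 0) = 64·(1, 0, 0) = (64, 0, 0).

(64, 0, 0)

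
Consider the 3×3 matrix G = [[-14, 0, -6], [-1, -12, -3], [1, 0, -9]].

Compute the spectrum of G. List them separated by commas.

-12, -12, -11

Set up det(rI - G) = 0.
Cofactor expansion gives p(r) = r^3 + 35r^2 + 408r + 1584.
Try r = -11: p(-11) = 0, so -11 is a root.
Dividing by (r + 11) leaves r^2 + 24r + 144.
The quadratic factor is (r + 12)^2.
Eigenvalues: -12, -12, -11.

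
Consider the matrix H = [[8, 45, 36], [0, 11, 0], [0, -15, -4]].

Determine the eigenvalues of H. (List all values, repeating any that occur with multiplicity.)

The characteristic polynomial is p(t) = det(tI - H).
Expanding the 3×3 determinant: p(t) = t^3 - 15t^2 + 12t + 352.
Since p(-4) = 0, t = -4 is a root.
Dividing by (t + 4) leaves t^2 - 19t + 88.
The quadratic factors as (t - 8)·(t - 11).
Eigenvalues: -4, 8, 11.

-4, 8, 11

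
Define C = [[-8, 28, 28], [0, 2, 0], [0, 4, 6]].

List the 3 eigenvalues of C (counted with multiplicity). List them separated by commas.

-8, 2, 6

Compute the characteristic polynomial p(λ) = det(λI - C).
Expanding along the first row, p(λ) = λ^3 - 52λ + 96.
Rational-root test: λ = 2 gives p(2) = 0.
Dividing by (λ - 2) leaves λ^2 + 2λ - 48.
The quadratic factors as (λ + 8)·(λ - 6).
Eigenvalues: -8, 2, 6.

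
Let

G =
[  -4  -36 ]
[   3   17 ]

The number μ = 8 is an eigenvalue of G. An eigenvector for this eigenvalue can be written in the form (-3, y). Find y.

1

We need (G - 8I)v = 0.
G - 8I = [[-12, -36], [3, 9]].
Row 1: (-12)·-3 + (-36)·y = 0
Row 2: (3)·-3 + (9)·y = 0
Solving gives y = 1.
Check: G·(-3, 1) = (-24, 8) = 8·(-3, 1).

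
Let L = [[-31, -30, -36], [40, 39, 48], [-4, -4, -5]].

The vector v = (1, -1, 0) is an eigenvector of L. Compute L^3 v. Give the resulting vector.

First find the eigenvalue: Lv = (-1, 1, 0) = -1·(1, -1, 0), so λ = -1.
Then L^3 v = λ^3·v = (-1)^3·(1, -1, 0) = -1·(1, -1, 0) = (-1, 1, 0).

(-1, 1, 0)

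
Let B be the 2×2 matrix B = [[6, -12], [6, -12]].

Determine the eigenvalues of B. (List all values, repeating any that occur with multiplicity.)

-6, 0

det(B - rI) = (6 - r)(-12 - r) - (-12)·(6) = r^2 + 6r.
This factors as (r + 6)·r = 0.
Eigenvalues: -6, 0.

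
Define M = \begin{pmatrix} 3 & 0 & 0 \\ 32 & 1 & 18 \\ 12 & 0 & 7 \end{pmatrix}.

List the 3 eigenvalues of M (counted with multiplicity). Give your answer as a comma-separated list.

The characteristic polynomial is p(μ) = det(μI - M).
Expanding the 3×3 determinant: p(μ) = μ^3 - 11μ^2 + 31μ - 21.
Try μ = 1: p(1) = 0, so 1 is a root.
Dividing by (μ - 1) leaves μ^2 - 10μ + 21.
The quadratic factors as (μ - 3)·(μ - 7).
Eigenvalues: 1, 3, 7.

1, 3, 7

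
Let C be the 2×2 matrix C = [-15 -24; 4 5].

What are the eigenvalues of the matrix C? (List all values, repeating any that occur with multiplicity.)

det(C - lambda·I) = (-15 - lambda)(5 - lambda) - (-24)·(4) = lambda^2 + 10·lambda + 21.
This factors as (lambda + 7)·(lambda + 3) = 0.
Eigenvalues: -7, -3.

-7, -3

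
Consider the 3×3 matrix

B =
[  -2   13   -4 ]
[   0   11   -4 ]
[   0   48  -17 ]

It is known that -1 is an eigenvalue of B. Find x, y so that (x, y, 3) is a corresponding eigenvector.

1, 1

We need (B + 1I)v = 0.
B + 1I = [[-1, 13, -4], [0, 12, -4], [0, 48, -16]].
Row 1: (-1)·x + (13)·y + (-4)·3 = 0
Row 2: (0)·x + (12)·y + (-4)·3 = 0
Row 3: (0)·x + (48)·y + (-16)·3 = 0
Solving gives x = 1, y = 1.
Check: B·(1, 1, 3) = (-1, -1, -3) = -1·(1, 1, 3).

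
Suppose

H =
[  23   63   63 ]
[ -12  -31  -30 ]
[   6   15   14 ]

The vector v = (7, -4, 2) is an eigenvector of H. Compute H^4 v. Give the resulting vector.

First find the eigenvalue: Hv = (35, -20, 10) = 5·(7, -4, 2), so λ = 5.
Then H^4 v = λ^4·v = 5^4·(7, -4, 2) = 625·(7, -4, 2) = (4375, -2500, 1250).

(4375, -2500, 1250)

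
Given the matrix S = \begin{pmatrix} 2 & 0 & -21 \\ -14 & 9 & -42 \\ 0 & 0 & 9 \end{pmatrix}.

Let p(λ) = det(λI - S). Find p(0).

p(0) = det(0·I − S) = det(−S) = (−1)^3·det(S).
det(S) = 162, so p(0) = -162.

-162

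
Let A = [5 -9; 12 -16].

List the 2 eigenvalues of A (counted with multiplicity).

-7, -4

det(A - μI) = (5 - μ)(-16 - μ) - (-9)·(12) = μ^2 + 11μ + 28.
This factors as (μ + 7)·(μ + 4) = 0.
Eigenvalues: -7, -4.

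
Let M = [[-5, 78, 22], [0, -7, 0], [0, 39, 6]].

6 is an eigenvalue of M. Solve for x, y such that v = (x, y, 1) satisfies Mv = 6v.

2, 0

We need (M - 6I)v = 0.
M - 6I = [[-11, 78, 22], [0, -13, 0], [0, 39, 0]].
Row 1: (-11)·x + (78)·y + (22)·1 = 0
Row 2: (0)·x + (-13)·y + (0)·1 = 0
Row 3: (0)·x + (39)·y + (0)·1 = 0
Solving gives x = 2, y = 0.
Check: M·(2, 0, 1) = (12, 0, 6) = 6·(2, 0, 1).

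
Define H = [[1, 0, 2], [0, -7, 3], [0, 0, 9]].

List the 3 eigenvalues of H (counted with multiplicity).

H is upper triangular, so its eigenvalues are the diagonal entries.
Diagonal: 1, -7, 9.

-7, 1, 9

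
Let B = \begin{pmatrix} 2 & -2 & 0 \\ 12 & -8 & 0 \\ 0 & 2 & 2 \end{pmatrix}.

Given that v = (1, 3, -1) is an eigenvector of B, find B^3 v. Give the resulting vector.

(-64, -192, 64)

First find the eigenvalue: Bv = (-4, -12, 4) = -4·(1, 3, -1), so λ = -4.
Then B^3 v = λ^3·v = (-4)^3·(1, 3, -1) = -64·(1, 3, -1) = (-64, -192, 64).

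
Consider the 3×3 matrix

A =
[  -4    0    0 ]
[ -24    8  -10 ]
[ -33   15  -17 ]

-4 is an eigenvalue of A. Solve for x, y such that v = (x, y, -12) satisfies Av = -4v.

2, -6

We need (A + 4I)v = 0.
A + 4I = [[0, 0, 0], [-24, 12, -10], [-33, 15, -13]].
Row 1: (0)·x + (0)·y + (0)·-12 = 0
Row 2: (-24)·x + (12)·y + (-10)·-12 = 0
Row 3: (-33)·x + (15)·y + (-13)·-12 = 0
Solving gives x = 2, y = -6.
Check: A·(2, -6, -12) = (-8, 24, 48) = -4·(2, -6, -12).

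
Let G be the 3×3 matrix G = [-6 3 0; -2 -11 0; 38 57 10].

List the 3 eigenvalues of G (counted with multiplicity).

Set up det(λI - G) = 0.
Cofactor expansion gives p(λ) = λ^3 + 7λ^2 - 98λ - 720.
Try λ = -9: p(-9) = 0, so -9 is a root.
Factor out (λ + 9): p(λ) = (λ + 9)·(λ^2 - 2λ - 80).
The quadratic factors as (λ + 8)·(λ - 10).
Eigenvalues: -9, -8, 10.

-9, -8, 10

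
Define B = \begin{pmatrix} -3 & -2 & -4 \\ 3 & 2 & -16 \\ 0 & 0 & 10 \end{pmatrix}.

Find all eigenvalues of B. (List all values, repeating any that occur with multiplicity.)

Compute the characteristic polynomial p(μ) = det(μI - B).
Cofactor expansion gives p(μ) = μ^3 - 9μ^2 - 10μ.
Try μ = 10: p(10) = 0, so 10 is a root.
Dividing by (μ - 10) leaves μ^2 + μ.
The quadratic factors as (μ + 1)·μ.
Eigenvalues: -1, 0, 10.

-1, 0, 10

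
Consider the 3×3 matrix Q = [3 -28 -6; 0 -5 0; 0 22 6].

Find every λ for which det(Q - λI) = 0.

-5, 3, 6

Compute the characteristic polynomial p(r) = det(rI - Q).
Cofactor expansion gives p(r) = r^3 - 4r^2 - 27r + 90.
Try r = -5: p(-5) = 0, so -5 is a root.
Factor out (r + 5): p(r) = (r + 5)·(r^2 - 9r + 18).
The quadratic factors as (r - 3)·(r - 6).
Eigenvalues: -5, 3, 6.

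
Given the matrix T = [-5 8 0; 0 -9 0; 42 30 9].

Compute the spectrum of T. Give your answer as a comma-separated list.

-9, -5, 9

Set up det(tI - T) = 0.
Expanding the 3×3 determinant: p(t) = t^3 + 5t^2 - 81t - 405.
Since p(-9) = 0, t = -9 is a root.
Factor out (t + 9): p(t) = (t + 9)·(t^2 - 4t - 45).
The quadratic factors as (t + 5)·(t - 9).
Eigenvalues: -9, -5, 9.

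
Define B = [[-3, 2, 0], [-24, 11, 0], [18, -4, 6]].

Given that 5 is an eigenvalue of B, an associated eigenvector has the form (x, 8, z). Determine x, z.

We need (B - 5I)v = 0.
B - 5I = [[-8, 2, 0], [-24, 6, 0], [18, -4, 1]].
Row 1: (-8)·x + (2)·8 + (0)·z = 0
Row 2: (-24)·x + (6)·8 + (0)·z = 0
Row 3: (18)·x + (-4)·8 + (1)·z = 0
Solving gives x = 2, z = -4.
Check: B·(2, 8, -4) = (10, 40, -20) = 5·(2, 8, -4).

2, -4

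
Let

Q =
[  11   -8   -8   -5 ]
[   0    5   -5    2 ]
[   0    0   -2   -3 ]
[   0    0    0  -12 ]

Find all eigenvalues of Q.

Q is upper triangular, so its eigenvalues are the diagonal entries.
Diagonal: 11, 5, -2, -12.

-12, -2, 5, 11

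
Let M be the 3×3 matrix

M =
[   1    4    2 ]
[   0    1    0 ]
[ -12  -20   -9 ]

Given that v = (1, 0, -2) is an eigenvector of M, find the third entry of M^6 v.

-1458

First find the eigenvalue: Mv = (-3, 0, 6) = -3·(1, 0, -2), so λ = -3.
Then M^6 v = λ^6·v = (-3)^6·(1, 0, -2) = 729·(1, 0, -2) = (729, 0, -1458).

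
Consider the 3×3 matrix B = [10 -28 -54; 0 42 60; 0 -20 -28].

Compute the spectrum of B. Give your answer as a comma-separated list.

2, 10, 12

The characteristic polynomial is p(λ) = det(λI - B).
Cofactor expansion gives p(λ) = λ^3 - 24λ^2 + 164λ - 240.
Since p(2) = 0, λ = 2 is a root.
Factor out (λ - 2): p(λ) = (λ - 2)·(λ^2 - 22λ + 120).
The quadratic factors as (λ - 10)·(λ - 12).
Eigenvalues: 2, 10, 12.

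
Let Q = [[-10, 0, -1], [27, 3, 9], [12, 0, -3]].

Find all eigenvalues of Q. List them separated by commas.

-7, -6, 3

Compute the characteristic polynomial p(t) = det(tI - Q).
Cofactor expansion gives p(t) = t^3 + 10t^2 + 3t - 126.
Since p(3) = 0, t = 3 is a root.
Dividing by (t - 3) leaves t^2 + 13t + 42.
The quadratic factors as (t + 7)·(t + 6).
Eigenvalues: -7, -6, 3.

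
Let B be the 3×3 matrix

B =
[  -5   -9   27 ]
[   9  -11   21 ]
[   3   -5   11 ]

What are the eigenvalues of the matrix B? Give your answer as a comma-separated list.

-5, -4, 4

Set up det(tI - B) = 0.
Cofactor expansion gives p(t) = t^3 + 5t^2 - 16t - 80.
Rational-root test: t = 4 gives p(4) = 0.
Factor out (t - 4): p(t) = (t - 4)·(t^2 + 9t + 20).
The quadratic factors as (t + 5)·(t + 4).
Eigenvalues: -5, -4, 4.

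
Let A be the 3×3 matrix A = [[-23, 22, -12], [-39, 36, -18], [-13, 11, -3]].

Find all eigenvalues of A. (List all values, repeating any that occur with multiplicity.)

The characteristic polynomial is p(μ) = det(μI - A).
Cofactor expansion gives p(μ) = μ^3 - 10μ^2 + 33μ - 36.
Since p(3) = 0, μ = 3 is a root.
Dividing by (μ - 3) leaves μ^2 - 7μ + 12.
The quadratic factors as (μ - 3)·(μ - 4).
Eigenvalues: 3, 3, 4.

3, 3, 4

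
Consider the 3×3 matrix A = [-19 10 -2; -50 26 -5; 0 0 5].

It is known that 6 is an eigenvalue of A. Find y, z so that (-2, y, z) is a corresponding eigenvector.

We need (A - 6I)v = 0.
A - 6I = [[-25, 10, -2], [-50, 20, -5], [0, 0, -1]].
Row 1: (-25)·-2 + (10)·y + (-2)·z = 0
Row 2: (-50)·-2 + (20)·y + (-5)·z = 0
Row 3: (0)·-2 + (0)·y + (-1)·z = 0
Solving gives y = -5, z = 0.
Check: A·(-2, -5, 0) = (-12, -30, 0) = 6·(-2, -5, 0).

-5, 0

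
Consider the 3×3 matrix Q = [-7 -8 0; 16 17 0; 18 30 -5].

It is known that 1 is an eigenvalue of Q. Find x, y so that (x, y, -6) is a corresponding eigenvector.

3, -3

We need (Q - 1I)v = 0.
Q - 1I = [[-8, -8, 0], [16, 16, 0], [18, 30, -6]].
Row 1: (-8)·x + (-8)·y + (0)·-6 = 0
Row 2: (16)·x + (16)·y + (0)·-6 = 0
Row 3: (18)·x + (30)·y + (-6)·-6 = 0
Solving gives x = 3, y = -3.
Check: Q·(3, -3, -6) = (3, -3, -6) = 1·(3, -3, -6).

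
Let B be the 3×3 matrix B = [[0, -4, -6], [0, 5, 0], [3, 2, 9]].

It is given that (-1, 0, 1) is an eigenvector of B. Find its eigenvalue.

6

Compute Bv: B·(-1, 0, 1) = (-6, 0, 6).
Since Bv = λv, compare component 1: -6 = λ·-1, so λ = 6.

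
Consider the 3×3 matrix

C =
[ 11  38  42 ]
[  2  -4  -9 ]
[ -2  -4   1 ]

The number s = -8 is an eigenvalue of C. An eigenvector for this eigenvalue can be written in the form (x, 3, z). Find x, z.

We need (C + 8I)v = 0.
C + 8I = [[19, 38, 42], [2, 4, -9], [-2, -4, 9]].
Row 1: (19)·x + (38)·3 + (42)·z = 0
Row 2: (2)·x + (4)·3 + (-9)·z = 0
Row 3: (-2)·x + (-4)·3 + (9)·z = 0
Solving gives x = -6, z = 0.
Check: C·(-6, 3, 0) = (48, -24, 0) = -8·(-6, 3, 0).

-6, 0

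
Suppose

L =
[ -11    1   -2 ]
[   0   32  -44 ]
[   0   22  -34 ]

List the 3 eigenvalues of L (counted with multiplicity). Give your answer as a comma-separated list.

The characteristic polynomial is p(r) = det(rI - L).
Cofactor expansion gives p(r) = r^3 + 13r^2 - 98r - 1320.
Try r = -12: p(-12) = 0, so -12 is a root.
Dividing by (r + 12) leaves r^2 + r - 110.
The quadratic factors as (r + 11)·(r - 10).
Eigenvalues: -12, -11, 10.

-12, -11, 10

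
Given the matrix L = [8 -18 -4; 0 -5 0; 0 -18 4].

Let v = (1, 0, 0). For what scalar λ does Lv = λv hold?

8

Compute Lv: L·(1, 0, 0) = (8, 0, 0).
Since Lv = λv, compare component 1: 8 = λ·1, so λ = 8.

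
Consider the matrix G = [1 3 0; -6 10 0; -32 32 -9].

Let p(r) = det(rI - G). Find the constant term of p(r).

p(r) = r^3 - 2r^2 - 71r + 252.
The constant term is 252.

252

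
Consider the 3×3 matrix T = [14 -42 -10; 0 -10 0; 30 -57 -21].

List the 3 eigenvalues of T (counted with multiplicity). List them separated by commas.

Compute the characteristic polynomial p(lambda) = det(lambda·I - T).
Expanding the 3×3 determinant: p(lambda) = lambda^3 + 17·lambda^2 + 76·lambda + 60.
Since p(-6) = 0, lambda = -6 is a root.
Factor out (lambda + 6): p(lambda) = (lambda + 6)·(lambda^2 + 11·lambda + 10).
The quadratic factors as (lambda + 10)·(lambda + 1).
Eigenvalues: -10, -6, -1.

-10, -6, -1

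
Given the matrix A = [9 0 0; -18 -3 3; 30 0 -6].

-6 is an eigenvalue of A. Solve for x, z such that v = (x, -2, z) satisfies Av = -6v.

We need (A + 6I)v = 0.
A + 6I = [[15, 0, 0], [-18, 3, 3], [30, 0, 0]].
Row 1: (15)·x + (0)·-2 + (0)·z = 0
Row 2: (-18)·x + (3)·-2 + (3)·z = 0
Row 3: (30)·x + (0)·-2 + (0)·z = 0
Solving gives x = 0, z = 2.
Check: A·(0, -2, 2) = (0, 12, -12) = -6·(0, -2, 2).

0, 2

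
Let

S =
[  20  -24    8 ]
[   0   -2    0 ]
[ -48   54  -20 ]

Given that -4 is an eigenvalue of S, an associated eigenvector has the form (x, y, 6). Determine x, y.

We need (S + 4I)v = 0.
S + 4I = [[24, -24, 8], [0, 2, 0], [-48, 54, -16]].
Row 1: (24)·x + (-24)·y + (8)·6 = 0
Row 2: (0)·x + (2)·y + (0)·6 = 0
Row 3: (-48)·x + (54)·y + (-16)·6 = 0
Solving gives x = -2, y = 0.
Check: S·(-2, 0, 6) = (8, 0, -24) = -4·(-2, 0, 6).

-2, 0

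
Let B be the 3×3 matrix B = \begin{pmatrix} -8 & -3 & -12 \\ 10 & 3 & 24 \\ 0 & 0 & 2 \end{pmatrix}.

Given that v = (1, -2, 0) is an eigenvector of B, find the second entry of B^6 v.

First find the eigenvalue: Bv = (-2, 4, 0) = -2·(1, -2, 0), so λ = -2.
Then B^6 v = λ^6·v = (-2)^6·(1, -2, 0) = 64·(1, -2, 0) = (64, -128, 0).

-128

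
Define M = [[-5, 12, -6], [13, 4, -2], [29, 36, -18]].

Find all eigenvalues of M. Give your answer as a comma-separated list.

-11, -8, 0

Set up det(λI - M) = 0.
Expanding the 3×3 determinant: p(λ) = λ^3 + 19λ^2 + 88λ.
Try λ = 0: p(0) = 0, so 0 is a root.
Dividing by λ leaves λ^2 + 19λ + 88.
The quadratic factors as (λ + 11)·(λ + 8).
Eigenvalues: -11, -8, 0.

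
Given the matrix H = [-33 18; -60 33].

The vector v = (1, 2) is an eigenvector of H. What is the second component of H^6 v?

1458

First find the eigenvalue: Hv = (3, 6) = 3·(1, 2), so λ = 3.
Then H^6 v = λ^6·v = 3^6·(1, 2) = 729·(1, 2) = (729, 1458).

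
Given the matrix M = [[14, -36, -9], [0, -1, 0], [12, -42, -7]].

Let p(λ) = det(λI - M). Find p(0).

p(0) = det(0·I − M) = det(−M) = (−1)^3·det(M).
det(M) = -10, so p(0) = 10.

10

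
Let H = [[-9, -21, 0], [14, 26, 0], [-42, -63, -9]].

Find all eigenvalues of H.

-9, 5, 12

Compute the characteristic polynomial p(λ) = det(λI - H).
Expanding the 3×3 determinant: p(λ) = λ^3 - 8λ^2 - 93λ + 540.
Since p(12) = 0, λ = 12 is a root.
Dividing by (λ - 12) leaves λ^2 + 4λ - 45.
The quadratic factors as (λ + 9)·(λ - 5).
Eigenvalues: -9, 5, 12.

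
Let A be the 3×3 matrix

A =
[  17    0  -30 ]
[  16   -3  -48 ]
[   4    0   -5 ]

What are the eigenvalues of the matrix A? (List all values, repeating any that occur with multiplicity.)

The characteristic polynomial is p(λ) = det(λI - A).
Expanding along the first row, p(λ) = λ^3 - 9λ^2 - λ + 105.
Try λ = -3: p(-3) = 0, so -3 is a root.
Factor out (λ + 3): p(λ) = (λ + 3)·(λ^2 - 12λ + 35).
The quadratic factors as (λ - 5)·(λ - 7).
Eigenvalues: -3, 5, 7.

-3, 5, 7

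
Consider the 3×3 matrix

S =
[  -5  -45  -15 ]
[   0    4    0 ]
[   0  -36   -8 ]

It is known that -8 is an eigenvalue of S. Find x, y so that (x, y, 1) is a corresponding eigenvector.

We need (S + 8I)v = 0.
S + 8I = [[3, -45, -15], [0, 12, 0], [0, -36, 0]].
Row 1: (3)·x + (-45)·y + (-15)·1 = 0
Row 2: (0)·x + (12)·y + (0)·1 = 0
Row 3: (0)·x + (-36)·y + (0)·1 = 0
Solving gives x = 5, y = 0.
Check: S·(5, 0, 1) = (-40, 0, -8) = -8·(5, 0, 1).

5, 0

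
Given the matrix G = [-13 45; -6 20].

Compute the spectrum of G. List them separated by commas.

det(G - μI) = (-13 - μ)(20 - μ) - (45)·(-6) = μ^2 - 7μ + 10.
This factors as (μ - 2)·(μ - 5) = 0.
Eigenvalues: 2, 5.

2, 5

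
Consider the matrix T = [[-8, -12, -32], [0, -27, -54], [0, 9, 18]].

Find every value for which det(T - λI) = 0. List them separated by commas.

-9, -8, 0

Compute the characteristic polynomial p(r) = det(rI - T).
Expanding along the first row, p(r) = r^3 + 17r^2 + 72r.
Since p(0) = 0, r = 0 is a root.
Dividing by r leaves r^2 + 17r + 72.
The quadratic factors as (r + 9)·(r + 8).
Eigenvalues: -9, -8, 0.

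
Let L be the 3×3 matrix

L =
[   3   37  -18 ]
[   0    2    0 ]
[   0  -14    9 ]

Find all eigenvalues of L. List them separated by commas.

Set up det(rI - L) = 0.
Expanding the 3×3 determinant: p(r) = r^3 - 14r^2 + 51r - 54.
Since p(2) = 0, r = 2 is a root.
Factor out (r - 2): p(r) = (r - 2)·(r^2 - 12r + 27).
The quadratic factors as (r - 3)·(r - 9).
Eigenvalues: 2, 3, 9.

2, 3, 9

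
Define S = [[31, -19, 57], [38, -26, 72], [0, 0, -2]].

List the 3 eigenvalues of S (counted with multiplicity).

Compute the characteristic polynomial p(r) = det(rI - S).
Cofactor expansion gives p(r) = r^3 - 3r^2 - 94r - 168.
Try r = -2: p(-2) = 0, so -2 is a root.
Factor out (r + 2): p(r) = (r + 2)·(r^2 - 5r - 84).
The quadratic factors as (r + 7)·(r - 12).
Eigenvalues: -7, -2, 12.

-7, -2, 12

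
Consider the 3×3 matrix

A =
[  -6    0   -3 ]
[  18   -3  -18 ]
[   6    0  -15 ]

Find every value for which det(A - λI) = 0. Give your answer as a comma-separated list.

Set up det(λI - A) = 0.
Cofactor expansion gives p(λ) = λ^3 + 24λ^2 + 171λ + 324.
Rational-root test: λ = -3 gives p(-3) = 0.
Factor out (λ + 3): p(λ) = (λ + 3)·(λ^2 + 21λ + 108).
The quadratic factors as (λ + 12)·(λ + 9).
Eigenvalues: -12, -9, -3.

-12, -9, -3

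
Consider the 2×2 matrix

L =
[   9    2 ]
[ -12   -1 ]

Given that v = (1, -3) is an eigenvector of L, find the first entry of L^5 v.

243

First find the eigenvalue: Lv = (3, -9) = 3·(1, -3), so λ = 3.
Then L^5 v = λ^5·v = 3^5·(1, -3) = 243·(1, -3) = (243, -729).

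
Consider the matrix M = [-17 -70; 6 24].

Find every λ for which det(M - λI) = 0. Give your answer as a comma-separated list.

3, 4

det(M - tI) = (-17 - t)(24 - t) - (-70)·(6) = t^2 - 7t + 12.
This factors as (t - 3)·(t - 4) = 0.
Eigenvalues: 3, 4.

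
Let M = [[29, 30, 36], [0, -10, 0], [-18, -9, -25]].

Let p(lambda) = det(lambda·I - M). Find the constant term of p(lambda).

p(lambda) = lambda^3 + 6·lambda^2 - 117·lambda - 770.
The constant term is -770.

-770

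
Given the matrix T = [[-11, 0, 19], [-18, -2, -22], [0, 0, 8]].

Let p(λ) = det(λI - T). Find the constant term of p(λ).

-176

p(λ) = λ^3 + 5λ^2 - 82λ - 176.
The constant term is -176.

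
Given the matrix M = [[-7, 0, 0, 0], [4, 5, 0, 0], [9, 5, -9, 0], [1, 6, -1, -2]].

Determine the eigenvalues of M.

M is lower triangular, so its eigenvalues are the diagonal entries.
Diagonal: -7, 5, -9, -2.

-9, -7, -2, 5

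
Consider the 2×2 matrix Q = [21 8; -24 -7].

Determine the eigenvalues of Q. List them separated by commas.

5, 9

det(Q - sI) = (21 - s)(-7 - s) - (8)·(-24) = s^2 - 14s + 45.
This factors as (s - 5)·(s - 9) = 0.
Eigenvalues: 5, 9.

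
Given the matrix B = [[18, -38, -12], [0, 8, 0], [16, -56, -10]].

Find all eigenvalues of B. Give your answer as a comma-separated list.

2, 6, 8

Set up det(μI - B) = 0.
Cofactor expansion gives p(μ) = μ^3 - 16μ^2 + 76μ - 96.
Rational-root test: μ = 6 gives p(6) = 0.
Dividing by (μ - 6) leaves μ^2 - 10μ + 16.
The quadratic factors as (μ - 2)·(μ - 8).
Eigenvalues: 2, 6, 8.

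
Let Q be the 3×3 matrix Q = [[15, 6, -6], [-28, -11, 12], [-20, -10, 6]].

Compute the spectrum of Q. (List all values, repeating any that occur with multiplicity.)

Compute the characteristic polynomial p(t) = det(tI - Q).
Cofactor expansion gives p(t) = t^3 - 10t^2 + 27t - 18.
Try t = 1: p(1) = 0, so 1 is a root.
Factor out (t - 1): p(t) = (t - 1)·(t^2 - 9t + 18).
The quadratic factors as (t - 3)·(t - 6).
Eigenvalues: 1, 3, 6.

1, 3, 6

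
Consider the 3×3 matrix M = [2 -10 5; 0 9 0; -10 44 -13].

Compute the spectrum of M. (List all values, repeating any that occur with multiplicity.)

Compute the characteristic polynomial p(lambda) = det(lambda·I - M).
Expanding the 3×3 determinant: p(lambda) = lambda^3 + 2·lambda^2 - 75·lambda - 216.
Rational-root test: lambda = -3 gives p(-3) = 0.
Factor out (lambda + 3): p(lambda) = (lambda + 3)·(lambda^2 - lambda - 72).
The quadratic factors as (lambda + 8)·(lambda - 9).
Eigenvalues: -8, -3, 9.

-8, -3, 9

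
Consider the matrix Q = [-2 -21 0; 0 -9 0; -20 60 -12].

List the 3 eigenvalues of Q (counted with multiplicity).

The characteristic polynomial is p(μ) = det(μI - Q).
Expanding the 3×3 determinant: p(μ) = μ^3 + 23μ^2 + 150μ + 216.
Rational-root test: μ = -9 gives p(-9) = 0.
Factor out (μ + 9): p(μ) = (μ + 9)·(μ^2 + 14μ + 24).
The quadratic factors as (μ + 12)·(μ + 2).
Eigenvalues: -12, -9, -2.

-12, -9, -2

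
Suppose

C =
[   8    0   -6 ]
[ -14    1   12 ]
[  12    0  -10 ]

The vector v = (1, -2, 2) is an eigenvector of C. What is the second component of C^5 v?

First find the eigenvalue: Cv = (-4, 8, -8) = -4·(1, -2, 2), so λ = -4.
Then C^5 v = λ^5·v = (-4)^5·(1, -2, 2) = -1024·(1, -2, 2) = (-1024, 2048, -2048).

2048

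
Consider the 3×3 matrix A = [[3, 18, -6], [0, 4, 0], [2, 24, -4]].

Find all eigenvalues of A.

-1, 0, 4

The characteristic polynomial is p(lambda) = det(lambda·I - A).
Cofactor expansion gives p(lambda) = lambda^3 - 3·lambda^2 - 4·lambda.
Rational-root test: lambda = -1 gives p(-1) = 0.
Dividing by (lambda + 1) leaves lambda^2 - 4·lambda.
The quadratic factors as lambda·(lambda - 4).
Eigenvalues: -1, 0, 4.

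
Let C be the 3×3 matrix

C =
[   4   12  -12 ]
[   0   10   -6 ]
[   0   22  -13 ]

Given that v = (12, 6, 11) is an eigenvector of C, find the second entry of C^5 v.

First find the eigenvalue: Cv = (-12, -6, -11) = -1·(12, 6, 11), so λ = -1.
Then C^5 v = λ^5·v = (-1)^5·(12, 6, 11) = -1·(12, 6, 11) = (-12, -6, -11).

-6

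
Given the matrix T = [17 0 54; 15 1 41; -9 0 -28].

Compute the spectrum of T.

-10, -1, 1

Compute the characteristic polynomial p(μ) = det(μI - T).
Cofactor expansion gives p(μ) = μ^3 + 10μ^2 - μ - 10.
Rational-root test: μ = 1 gives p(1) = 0.
Factor out (μ - 1): p(μ) = (μ - 1)·(μ^2 + 11μ + 10).
The quadratic factors as (μ + 10)·(μ + 1).
Eigenvalues: -10, -1, 1.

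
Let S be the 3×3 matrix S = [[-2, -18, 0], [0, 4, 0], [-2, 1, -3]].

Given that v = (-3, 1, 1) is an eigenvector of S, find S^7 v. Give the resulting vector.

First find the eigenvalue: Sv = (-12, 4, 4) = 4·(-3, 1, 1), so λ = 4.
Then S^7 v = λ^7·v = 4^7·(-3, 1, 1) = 16384·(-3, 1, 1) = (-49152, 16384, 16384).

(-49152, 16384, 16384)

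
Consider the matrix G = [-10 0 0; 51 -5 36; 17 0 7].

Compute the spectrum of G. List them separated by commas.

The characteristic polynomial is p(s) = det(sI - G).
Expanding along the first row, p(s) = s^3 + 8s^2 - 55s - 350.
Since p(-5) = 0, s = -5 is a root.
Factor out (s + 5): p(s) = (s + 5)·(s^2 + 3s - 70).
The quadratic factors as (s + 10)·(s - 7).
Eigenvalues: -10, -5, 7.

-10, -5, 7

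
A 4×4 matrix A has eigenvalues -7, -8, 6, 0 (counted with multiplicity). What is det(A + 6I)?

If A has eigenvalues -7, -8, 6, 0, then A + 6I has eigenvalues -1, -2, 12, 6.
det(A + 6I) = (-1) · (-2) · (12) · (6) = 144.

144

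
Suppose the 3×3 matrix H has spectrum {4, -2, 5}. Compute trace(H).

7

trace(H) is the sum of the eigenvalues: (4) + (-2) + (5) = 7.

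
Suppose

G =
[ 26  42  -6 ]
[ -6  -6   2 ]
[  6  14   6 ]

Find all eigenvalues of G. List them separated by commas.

The characteristic polynomial is p(r) = det(rI - G).
Expanding along the first row, p(r) = r^3 - 26r^2 + 224r - 640.
Since p(8) = 0, r = 8 is a root.
Dividing by (r - 8) leaves r^2 - 18r + 80.
The quadratic factors as (r - 8)·(r - 10).
Eigenvalues: 8, 8, 10.

8, 8, 10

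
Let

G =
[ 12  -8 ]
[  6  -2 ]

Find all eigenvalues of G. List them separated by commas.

4, 6

det(G - lambda·I) = (12 - lambda)(-2 - lambda) - (-8)·(6) = lambda^2 - 10·lambda + 24.
This factors as (lambda - 4)·(lambda - 6) = 0.
Eigenvalues: 4, 6.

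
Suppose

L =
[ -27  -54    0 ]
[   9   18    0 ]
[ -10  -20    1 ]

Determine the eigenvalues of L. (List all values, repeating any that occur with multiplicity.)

Compute the characteristic polynomial p(s) = det(sI - L).
Expanding along the first row, p(s) = s^3 + 8s^2 - 9s.
Try s = -9: p(-9) = 0, so -9 is a root.
Factor out (s + 9): p(s) = (s + 9)·(s^2 - s).
The quadratic factors as s·(s - 1).
Eigenvalues: -9, 0, 1.

-9, 0, 1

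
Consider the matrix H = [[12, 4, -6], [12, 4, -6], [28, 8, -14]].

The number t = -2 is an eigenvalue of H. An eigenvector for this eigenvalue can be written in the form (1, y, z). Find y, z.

1, 3

We need (H + 2I)v = 0.
H + 2I = [[14, 4, -6], [12, 6, -6], [28, 8, -12]].
Row 1: (14)·1 + (4)·y + (-6)·z = 0
Row 2: (12)·1 + (6)·y + (-6)·z = 0
Row 3: (28)·1 + (8)·y + (-12)·z = 0
Solving gives y = 1, z = 3.
Check: H·(1, 1, 3) = (-2, -2, -6) = -2·(1, 1, 3).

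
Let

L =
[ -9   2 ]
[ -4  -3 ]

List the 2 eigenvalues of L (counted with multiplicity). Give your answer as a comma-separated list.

det(L - lambda·I) = (-9 - lambda)(-3 - lambda) - (2)·(-4) = lambda^2 + 12·lambda + 35.
This factors as (lambda + 7)·(lambda + 5) = 0.
Eigenvalues: -7, -5.

-7, -5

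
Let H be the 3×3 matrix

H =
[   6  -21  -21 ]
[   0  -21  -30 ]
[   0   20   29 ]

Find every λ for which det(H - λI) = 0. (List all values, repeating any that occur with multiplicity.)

Compute the characteristic polynomial p(t) = det(tI - H).
Expanding the 3×3 determinant: p(t) = t^3 - 14t^2 + 39t + 54.
Rational-root test: t = 9 gives p(9) = 0.
Dividing by (t - 9) leaves t^2 - 5t - 6.
The quadratic factors as (t + 1)·(t - 6).
Eigenvalues: -1, 6, 9.

-1, 6, 9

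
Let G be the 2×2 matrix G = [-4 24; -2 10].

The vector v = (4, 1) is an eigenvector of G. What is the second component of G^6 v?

First find the eigenvalue: Gv = (8, 2) = 2·(4, 1), so λ = 2.
Then G^6 v = λ^6·v = 2^6·(4, 1) = 64·(4, 1) = (256, 64).

64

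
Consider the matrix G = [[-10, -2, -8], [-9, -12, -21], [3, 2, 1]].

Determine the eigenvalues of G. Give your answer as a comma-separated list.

-8, -7, -6

The characteristic polynomial is p(λ) = det(λI - G).
Expanding along the first row, p(λ) = λ^3 + 21λ^2 + 146λ + 336.
Rational-root test: λ = -6 gives p(-6) = 0.
Dividing by (λ + 6) leaves λ^2 + 15λ + 56.
The quadratic factors as (λ + 8)·(λ + 7).
Eigenvalues: -8, -7, -6.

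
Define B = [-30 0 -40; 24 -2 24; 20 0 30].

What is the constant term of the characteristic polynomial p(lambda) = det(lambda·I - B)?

-200

p(0) = det(0·I − B) = det(−B) = (−1)^3·det(B).
det(B) = 200, so p(0) = -200.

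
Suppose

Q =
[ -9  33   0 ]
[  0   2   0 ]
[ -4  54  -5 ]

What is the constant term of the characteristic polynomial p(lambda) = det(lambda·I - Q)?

p(0) = det(0·I − Q) = det(−Q) = (−1)^3·det(Q).
det(Q) = 90, so p(0) = -90.

-90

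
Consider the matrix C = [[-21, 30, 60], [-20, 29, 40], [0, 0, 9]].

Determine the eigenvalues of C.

-1, 9, 9

Set up det(lambda·I - C) = 0.
Expanding along the first row, p(lambda) = lambda^3 - 17·lambda^2 + 63·lambda + 81.
Since p(9) = 0, lambda = 9 is a root.
Dividing by (lambda - 9) leaves lambda^2 - 8·lambda - 9.
The quadratic factors as (lambda + 1)·(lambda - 9).
Eigenvalues: -1, 9, 9.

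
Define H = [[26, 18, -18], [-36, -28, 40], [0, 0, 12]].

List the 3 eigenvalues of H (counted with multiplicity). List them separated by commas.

-10, 8, 12

The characteristic polynomial is p(r) = det(rI - H).
Expanding the 3×3 determinant: p(r) = r^3 - 10r^2 - 104r + 960.
Try r = 12: p(12) = 0, so 12 is a root.
Factor out (r - 12): p(r) = (r - 12)·(r^2 + 2r - 80).
The quadratic factors as (r + 10)·(r - 8).
Eigenvalues: -10, 8, 12.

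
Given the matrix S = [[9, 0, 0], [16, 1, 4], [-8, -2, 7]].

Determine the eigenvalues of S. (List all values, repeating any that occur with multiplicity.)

3, 5, 9

Set up det(μI - S) = 0.
Expanding along the first row, p(μ) = μ^3 - 17μ^2 + 87μ - 135.
Since p(3) = 0, μ = 3 is a root.
Dividing by (μ - 3) leaves μ^2 - 14μ + 45.
The quadratic factors as (μ - 5)·(μ - 9).
Eigenvalues: 3, 5, 9.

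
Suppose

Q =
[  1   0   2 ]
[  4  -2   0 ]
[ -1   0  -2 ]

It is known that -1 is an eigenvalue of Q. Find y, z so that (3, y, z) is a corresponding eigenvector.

We need (Q + 1I)v = 0.
Q + 1I = [[2, 0, 2], [4, -1, 0], [-1, 0, -1]].
Row 1: (2)·3 + (0)·y + (2)·z = 0
Row 2: (4)·3 + (-1)·y + (0)·z = 0
Row 3: (-1)·3 + (0)·y + (-1)·z = 0
Solving gives y = 12, z = -3.
Check: Q·(3, 12, -3) = (-3, -12, 3) = -1·(3, 12, -3).

12, -3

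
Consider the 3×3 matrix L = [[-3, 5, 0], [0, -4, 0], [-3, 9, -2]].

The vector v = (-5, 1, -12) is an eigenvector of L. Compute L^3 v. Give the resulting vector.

First find the eigenvalue: Lv = (20, -4, 48) = -4·(-5, 1, -12), so λ = -4.
Then L^3 v = λ^3·v = (-4)^3·(-5, 1, -12) = -64·(-5, 1, -12) = (320, -64, 768).

(320, -64, 768)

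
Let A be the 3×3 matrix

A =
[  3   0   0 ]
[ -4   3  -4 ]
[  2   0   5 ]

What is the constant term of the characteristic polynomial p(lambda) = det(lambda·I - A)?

p(0) = det(0·I − A) = det(−A) = (−1)^3·det(A).
det(A) = 45, so p(0) = -45.

-45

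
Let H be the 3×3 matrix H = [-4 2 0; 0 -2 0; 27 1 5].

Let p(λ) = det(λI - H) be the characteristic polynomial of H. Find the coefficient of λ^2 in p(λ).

The coefficient of λ^2 of det(λI - H) is −trace(H).
trace(H) = (-4) + (-2) + (5) = -1, so the coefficient is 1.

1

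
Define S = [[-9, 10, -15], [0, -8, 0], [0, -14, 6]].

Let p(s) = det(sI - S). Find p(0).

p(0) = det(0·I − S) = det(−S) = (−1)^3·det(S).
det(S) = 432, so p(0) = -432.

-432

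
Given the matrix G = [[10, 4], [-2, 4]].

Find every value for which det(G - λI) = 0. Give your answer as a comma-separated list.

det(G - sI) = (10 - s)(4 - s) - (4)·(-2) = s^2 - 14s + 48.
This factors as (s - 6)·(s - 8) = 0.
Eigenvalues: 6, 8.

6, 8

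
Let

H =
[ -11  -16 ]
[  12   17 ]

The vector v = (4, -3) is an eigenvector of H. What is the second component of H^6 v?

-3

First find the eigenvalue: Hv = (4, -3) = 1·(4, -3), so λ = 1.
Then H^6 v = λ^6·v = 1^6·(4, -3) = 1·(4, -3) = (4, -3).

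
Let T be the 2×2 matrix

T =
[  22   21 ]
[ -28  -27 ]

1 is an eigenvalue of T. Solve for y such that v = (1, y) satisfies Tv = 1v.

-1

We need (T - 1I)v = 0.
T - 1I = [[21, 21], [-28, -28]].
Row 1: (21)·1 + (21)·y = 0
Row 2: (-28)·1 + (-28)·y = 0
Solving gives y = -1.
Check: T·(1, -1) = (1, -1) = 1·(1, -1).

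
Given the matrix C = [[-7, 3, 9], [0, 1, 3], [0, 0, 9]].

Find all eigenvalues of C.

C is upper triangular, so its eigenvalues are the diagonal entries.
Diagonal: -7, 1, 9.

-7, 1, 9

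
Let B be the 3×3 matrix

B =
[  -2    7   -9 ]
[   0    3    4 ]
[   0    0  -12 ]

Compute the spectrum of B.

B is upper triangular, so its eigenvalues are the diagonal entries.
Diagonal: -2, 3, -12.

-12, -2, 3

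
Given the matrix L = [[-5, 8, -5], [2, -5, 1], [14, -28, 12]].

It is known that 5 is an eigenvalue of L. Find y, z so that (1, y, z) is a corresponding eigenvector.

We need (L - 5I)v = 0.
L - 5I = [[-10, 8, -5], [2, -10, 1], [14, -28, 7]].
Row 1: (-10)·1 + (8)·y + (-5)·z = 0
Row 2: (2)·1 + (-10)·y + (1)·z = 0
Row 3: (14)·1 + (-28)·y + (7)·z = 0
Solving gives y = 0, z = -2.
Check: L·(1, 0, -2) = (5, 0, -10) = 5·(1, 0, -2).

0, -2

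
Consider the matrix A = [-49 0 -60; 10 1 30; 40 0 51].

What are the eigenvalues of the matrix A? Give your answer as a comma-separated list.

-9, 1, 11

Compute the characteristic polynomial p(t) = det(tI - A).
Expanding along the first row, p(t) = t^3 - 3t^2 - 97t + 99.
Since p(11) = 0, t = 11 is a root.
Factor out (t - 11): p(t) = (t - 11)·(t^2 + 8t - 9).
The quadratic factors as (t + 9)·(t - 1).
Eigenvalues: -9, 1, 11.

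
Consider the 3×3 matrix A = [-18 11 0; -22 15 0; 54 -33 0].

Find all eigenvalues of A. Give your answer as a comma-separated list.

-7, 0, 4

Set up det(λI - A) = 0.
Expanding the 3×3 determinant: p(λ) = λ^3 + 3λ^2 - 28λ.
Rational-root test: λ = 0 gives p(0) = 0.
Factor out λ: p(λ) = λ·(λ^2 + 3λ - 28).
The quadratic factors as (λ + 7)·(λ - 4).
Eigenvalues: -7, 0, 4.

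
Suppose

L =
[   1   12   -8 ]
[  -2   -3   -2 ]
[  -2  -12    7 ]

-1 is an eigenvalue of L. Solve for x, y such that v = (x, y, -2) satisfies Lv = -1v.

We need (L + 1I)v = 0.
L + 1I = [[2, 12, -8], [-2, -2, -2], [-2, -12, 8]].
Row 1: (2)·x + (12)·y + (-8)·-2 = 0
Row 2: (-2)·x + (-2)·y + (-2)·-2 = 0
Row 3: (-2)·x + (-12)·y + (8)·-2 = 0
Solving gives x = 4, y = -2.
Check: L·(4, -2, -2) = (-4, 2, 2) = -1·(4, -2, -2).

4, -2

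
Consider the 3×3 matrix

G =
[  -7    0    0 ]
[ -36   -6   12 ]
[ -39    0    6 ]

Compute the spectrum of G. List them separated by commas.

-7, -6, 6

The characteristic polynomial is p(lambda) = det(lambda·I - G).
Expanding along the first row, p(lambda) = lambda^3 + 7·lambda^2 - 36·lambda - 252.
Rational-root test: lambda = -7 gives p(-7) = 0.
Dividing by (lambda + 7) leaves lambda^2 - 36.
The quadratic factors as (lambda + 6)·(lambda - 6).
Eigenvalues: -7, -6, 6.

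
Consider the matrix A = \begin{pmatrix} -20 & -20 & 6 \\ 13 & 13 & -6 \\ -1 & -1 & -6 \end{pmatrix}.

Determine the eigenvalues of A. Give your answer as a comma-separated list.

-7, -6, 0

The characteristic polynomial is p(μ) = det(μI - A).
Expanding along the first row, p(μ) = μ^3 + 13μ^2 + 42μ.
Try μ = -6: p(-6) = 0, so -6 is a root.
Dividing by (μ + 6) leaves μ^2 + 7μ.
The quadratic factors as (μ + 7)·μ.
Eigenvalues: -7, -6, 0.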